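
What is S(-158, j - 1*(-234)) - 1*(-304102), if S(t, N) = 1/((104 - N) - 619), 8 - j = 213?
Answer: 165431487/544 ≈ 3.0410e+5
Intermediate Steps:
j = -205 (j = 8 - 1*213 = 8 - 213 = -205)
S(t, N) = 1/(-515 - N)
S(-158, j - 1*(-234)) - 1*(-304102) = -1/(515 + (-205 - 1*(-234))) - 1*(-304102) = -1/(515 + (-205 + 234)) + 304102 = -1/(515 + 29) + 304102 = -1/544 + 304102 = 165431487/544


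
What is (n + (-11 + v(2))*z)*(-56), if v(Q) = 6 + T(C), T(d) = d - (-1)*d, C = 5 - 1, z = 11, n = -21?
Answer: -672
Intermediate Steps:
C = 4
T(d) = 2*d (T(d) = d + d = 2*d)
v(Q) = 14 (v(Q) = 6 + 2*4 = 6 + 8 = 14)
(n + (-11 + v(2))*z)*(-56) = (-21 + (-11 + 14)*11)*(-56) = (-21 + 3*11)*(-56) = (-21 + 33)*(-56) = 12*(-56) = -672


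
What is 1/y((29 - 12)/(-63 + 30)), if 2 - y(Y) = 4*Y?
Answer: 33/134 ≈ 0.24627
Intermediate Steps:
y(Y) = 2 - 4*Y
1/y((29 - 12)/(-63 + 30)) = 1/(2 - 4*(29 - 12)/(-63 + 30)) = 1/(2 - 68/(-33)) = 1/(2 - 68*(-1)/33) = 1/(2 - 4*(-17/33)) = 1/(2 + 68/33) = 1/(134/33) = 33/134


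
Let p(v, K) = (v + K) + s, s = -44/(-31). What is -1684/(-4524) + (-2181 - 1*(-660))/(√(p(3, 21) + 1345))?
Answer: 421/1131 - 507*√93/119 ≈ -40.715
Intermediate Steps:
s = 44/31 (s = -44*(-1/31) = 44/31 ≈ 1.4194)
p(v, K) = 44/31 + K + v (p(v, K) = (v + K) + 44/31 = (K + v) + 44/31 = 44/31 + K + v)
-1684/(-4524) + (-2181 - 1*(-660))/(√(p(3, 21) + 1345)) = -1684/(-4524) + (-2181 - 1*(-660))/(√((44/31 + 21 + 3) + 1345)) = -1684*(-1/4524) + (-2181 + 660)/(√(788/31 + 1345)) = 421/1131 - 1521*√93/357 = 421/1131 - 507*√93/119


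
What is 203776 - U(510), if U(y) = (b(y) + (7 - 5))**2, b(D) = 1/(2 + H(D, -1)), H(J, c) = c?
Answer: 203767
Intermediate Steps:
b(D) = 1 (b(D) = 1/(2 - 1) = 1/1 = 1)
U(y) = 9 (U(y) = (1 + (7 - 5))**2 = (1 + 2)**2 = 3**2 = 9)
203776 - U(510) = 203776 - 1*9 = 203776 - 9 = 203767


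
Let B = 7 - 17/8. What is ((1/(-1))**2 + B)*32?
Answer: 188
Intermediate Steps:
B = 39/8 (B = 7 - 17/8 = 39/8 ≈ 4.8750)
((1/(-1))**2 + B)*32 = ((1/(-1))**2 + 39/8)*32 = ((-1)**2 + 39/8)*32 = (1 + 39/8)*32 = (47/8)*32 = 188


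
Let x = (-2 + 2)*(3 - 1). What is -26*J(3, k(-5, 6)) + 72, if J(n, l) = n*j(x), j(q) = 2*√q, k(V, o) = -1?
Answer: 72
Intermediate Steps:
x = 0 (x = 0*2 = 0)
J(n, l) = 0 (J(n, l) = n*(2*√0) = n*(2*0) = n*0 = 0)
-26*J(3, k(-5, 6)) + 72 = -26*0 + 72 = 0 + 72 = 72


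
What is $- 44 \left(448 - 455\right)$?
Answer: $308$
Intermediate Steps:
$- 44 \left(448 - 455\right) = \left(-44\right) \left(-7\right) = 308$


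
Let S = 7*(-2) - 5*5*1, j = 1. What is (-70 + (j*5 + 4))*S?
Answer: 2379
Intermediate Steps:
S = -39 (S = -14 - 25*1 = -14 - 25 = -39)
(-70 + (j*5 + 4))*S = (-70 + (1*5 + 4))*(-39) = (-70 + (5 + 4))*(-39) = (-70 + 9)*(-39) = -61*(-39) = 2379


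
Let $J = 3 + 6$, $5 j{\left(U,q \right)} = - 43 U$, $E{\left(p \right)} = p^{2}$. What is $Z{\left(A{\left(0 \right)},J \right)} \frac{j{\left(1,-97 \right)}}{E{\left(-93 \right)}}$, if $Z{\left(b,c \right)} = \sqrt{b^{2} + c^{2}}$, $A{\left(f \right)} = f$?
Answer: $- \frac{43}{4805} \approx -0.008949$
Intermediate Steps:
$j{\left(U,q \right)} = - \frac{43 U}{5}$ ($j{\left(U,q \right)} = \frac{\left(-43\right) U}{5} = - \frac{43 U}{5}$)
$J = 9$
$Z{\left(A{\left(0 \right)},J \right)} \frac{j{\left(1,-97 \right)}}{E{\left(-93 \right)}} = \sqrt{0^{2} + 9^{2}} \frac{\left(- \frac{43}{5}\right) 1}{\left(-93\right)^{2}} = \sqrt{0 + 81} \left(- \frac{43}{5 \cdot 8649}\right) = \sqrt{81} \left(\left(- \frac{43}{5}\right) \frac{1}{8649}\right) = 9 \left(- \frac{43}{43245}\right) = - \frac{43}{4805}$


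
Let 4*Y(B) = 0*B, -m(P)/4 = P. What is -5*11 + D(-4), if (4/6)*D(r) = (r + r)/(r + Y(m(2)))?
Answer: -52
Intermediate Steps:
m(P) = -4*P
Y(B) = 0 (Y(B) = (0*B)/4 = (¼)*0 = 0)
D(r) = 3 (D(r) = 3*((r + r)/(r + 0))/2 = 3*((2*r)/r)/2 = (3/2)*2 = 3)
-5*11 + D(-4) = -5*11 + 3 = -55 + 3 = -52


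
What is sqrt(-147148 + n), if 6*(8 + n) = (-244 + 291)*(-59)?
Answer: I*sqrt(5314254)/6 ≈ 384.21*I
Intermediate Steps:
n = -2821/6 (n = -8 + ((-244 + 291)*(-59))/6 = -8 + (47*(-59))/6 = -8 + (1/6)*(-2773) = -8 - 2773/6 = -2821/6 ≈ -470.17)
sqrt(-147148 + n) = sqrt(-147148 - 2821/6) = sqrt(-885709/6) = I*sqrt(5314254)/6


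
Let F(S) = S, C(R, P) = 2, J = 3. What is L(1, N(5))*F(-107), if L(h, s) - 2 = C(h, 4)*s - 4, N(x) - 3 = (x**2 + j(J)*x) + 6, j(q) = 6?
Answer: -13482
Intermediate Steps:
N(x) = 9 + x**2 + 6*x (N(x) = 3 + ((x**2 + 6*x) + 6) = 3 + (6 + x**2 + 6*x) = 9 + x**2 + 6*x)
L(h, s) = -2 + 2*s (L(h, s) = 2 + (2*s - 4) = 2 + (-4 + 2*s) = -2 + 2*s)
L(1, N(5))*F(-107) = (-2 + 2*(9 + 5**2 + 6*5))*(-107) = (-2 + 2*(9 + 25 + 30))*(-107) = (-2 + 2*64)*(-107) = (-2 + 128)*(-107) = 126*(-107) = -13482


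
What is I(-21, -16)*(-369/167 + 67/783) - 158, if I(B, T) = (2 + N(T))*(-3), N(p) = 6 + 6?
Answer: -2998414/43587 ≈ -68.792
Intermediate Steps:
N(p) = 12
I(B, T) = -42 (I(B, T) = (2 + 12)*(-3) = 14*(-3) = -42)
I(-21, -16)*(-369/167 + 67/783) - 158 = -42*(-369/167 + 67/783) - 158 = -42*(-277738/130761) - 158 = 3888332/43587 - 158 = -2998414/43587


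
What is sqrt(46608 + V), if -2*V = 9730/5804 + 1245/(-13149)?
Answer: sqrt(837815413492137167)/4239822 ≈ 215.89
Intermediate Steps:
V = -20118965/25438932 (V = -(9730/5804 + 1245/(-13149))/2 = -(9730*(1/5804) + 1245*(-1/13149))/2 = -(4865/2902 - 415/4383)/2 = -1/2*20118965/12719466 = -20118965/25438932 ≈ -0.79087)
sqrt(46608 + V) = sqrt(46608 - 20118965/25438932) = sqrt(1185637623691/25438932) = sqrt(837815413492137167)/4239822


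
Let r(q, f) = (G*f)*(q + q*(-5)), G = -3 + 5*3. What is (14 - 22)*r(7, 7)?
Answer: 18816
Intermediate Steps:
G = 12 (G = -3 + 15 = 12)
r(q, f) = -48*f*q (r(q, f) = (12*f)*(q + q*(-5)) = (12*f)*(q - 5*q) = (12*f)*(-4*q) = -48*f*q)
(14 - 22)*r(7, 7) = (14 - 22)*(-48*7*7) = -8*(-2352) = 18816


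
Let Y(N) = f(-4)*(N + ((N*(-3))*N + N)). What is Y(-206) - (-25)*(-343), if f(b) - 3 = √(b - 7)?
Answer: -391735 - 127720*I*√11 ≈ -3.9174e+5 - 4.236e+5*I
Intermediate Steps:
f(b) = 3 + √(-7 + b) (f(b) = 3 + √(b - 7) = 3 + √(-7 + b))
Y(N) = (3 + I*√11)*(-3*N² + 2*N) (Y(N) = (3 + √(-7 - 4))*(N + ((N*(-3))*N + N)) = (3 + √(-11))*(N + ((-3*N)*N + N)) = (3 + I*√11)*(N + (-3*N² + N)) = (3 + I*√11)*(N + (N - 3*N²)) = (3 + I*√11)*(-3*N² + 2*N))
Y(-206) - (-25)*(-343) = -1*(-206)*(-2 + 3*(-206))*(3 + I*√11) - (-25)*(-343) = -1*(-206)*(-2 - 618)*(3 + I*√11) - 1*8575 = -1*(-206)*(-620)*(3 + I*√11) - 8575 = (-383160 - 127720*I*√11) - 8575 = -391735 - 127720*I*√11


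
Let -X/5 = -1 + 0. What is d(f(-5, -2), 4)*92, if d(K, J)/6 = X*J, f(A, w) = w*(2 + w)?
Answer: 11040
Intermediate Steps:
X = 5 (X = -5*(-1 + 0) = -5*(-1) = 5)
d(K, J) = 30*J (d(K, J) = 6*(5*J) = 30*J)
d(f(-5, -2), 4)*92 = (30*4)*92 = 120*92 = 11040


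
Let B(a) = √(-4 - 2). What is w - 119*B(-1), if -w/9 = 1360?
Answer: -12240 - 119*I*√6 ≈ -12240.0 - 291.49*I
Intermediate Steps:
w = -12240 (w = -9*1360 = -12240)
B(a) = I*√6 (B(a) = √(-6) = I*√6)
w - 119*B(-1) = -12240 - 119*I*√6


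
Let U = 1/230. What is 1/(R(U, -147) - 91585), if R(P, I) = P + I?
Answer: -230/21098359 ≈ -1.0901e-5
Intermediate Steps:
U = 1/230 ≈ 0.0043478
R(P, I) = I + P
1/(R(U, -147) - 91585) = 1/((-147 + 1/230) - 91585) = 1/(-33809/230 - 91585) = 1/(-21098359/230) = -230/21098359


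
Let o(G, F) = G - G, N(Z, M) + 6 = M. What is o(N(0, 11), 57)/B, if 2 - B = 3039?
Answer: 0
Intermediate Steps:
B = -3037 (B = 2 - 1*3039 = 2 - 3039 = -3037)
N(Z, M) = -6 + M
o(G, F) = 0
o(N(0, 11), 57)/B = 0/(-3037) = 0*(-1/3037) = 0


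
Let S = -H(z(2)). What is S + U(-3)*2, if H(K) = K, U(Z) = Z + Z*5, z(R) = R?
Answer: -38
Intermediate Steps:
U(Z) = 6*Z (U(Z) = Z + 5*Z = 6*Z)
S = -2 (S = -1*2 = -2)
S + U(-3)*2 = -2 + (6*(-3))*2 = -2 - 18*2 = -2 - 36 = -38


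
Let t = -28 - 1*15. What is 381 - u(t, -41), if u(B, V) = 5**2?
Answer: 356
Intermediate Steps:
t = -43 (t = -28 - 15 = -43)
u(B, V) = 25
381 - u(t, -41) = 381 - 1*25 = 381 - 25 = 356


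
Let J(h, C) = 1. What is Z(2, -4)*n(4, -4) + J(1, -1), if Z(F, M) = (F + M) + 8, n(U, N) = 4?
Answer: 25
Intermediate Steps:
Z(F, M) = 8 + F + M
Z(2, -4)*n(4, -4) + J(1, -1) = (8 + 2 - 4)*4 + 1 = 6*4 + 1 = 24 + 1 = 25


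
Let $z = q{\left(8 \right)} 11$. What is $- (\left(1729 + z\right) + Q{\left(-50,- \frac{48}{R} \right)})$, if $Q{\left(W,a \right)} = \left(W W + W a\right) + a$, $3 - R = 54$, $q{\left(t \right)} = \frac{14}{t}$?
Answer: $- \frac{285745}{68} \approx -4202.1$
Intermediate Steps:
$R = -51$ ($R = 3 - 54 = -51$)
$Q{\left(W,a \right)} = a + W^{2} + W a$ ($Q{\left(W,a \right)} = \left(W^{2} + W a\right) + a = a + W^{2} + W a$)
$z = \frac{77}{4}$ ($z = \frac{14}{8} \cdot 11 = 14 \cdot \frac{1}{8} \cdot 11 = \frac{7}{4} \cdot 11 = \frac{77}{4} \approx 19.25$)
$- (\left(1729 + z\right) + Q{\left(-50,- \frac{48}{R} \right)}) = - (\left(1729 + \frac{77}{4}\right) - \left(-2500 - \frac{16}{17} + 50 \left(-48\right) \frac{1}{-51}\right)) = - (\frac{6993}{4} - \left(- \frac{42516}{17} + 50 \left(-48\right) \left(- \frac{1}{51}\right)\right)) = - (\frac{6993}{4} + \left(\frac{16}{17} + 2500 - \frac{800}{17}\right)) = - (\frac{6993}{4} + \frac{41716}{17}) = \left(-1\right) \frac{285745}{68} = - \frac{285745}{68}$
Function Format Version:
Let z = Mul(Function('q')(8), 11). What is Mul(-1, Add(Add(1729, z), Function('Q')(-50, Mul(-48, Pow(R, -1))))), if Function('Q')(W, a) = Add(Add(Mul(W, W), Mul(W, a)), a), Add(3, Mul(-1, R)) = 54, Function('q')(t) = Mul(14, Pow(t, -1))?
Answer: Rational(-285745, 68) ≈ -4202.1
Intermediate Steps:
R = -51 (R = Add(3, Mul(-1, 54)) = Add(3, -54) = -51)
Function('Q')(W, a) = Add(a, Pow(W, 2), Mul(W, a)) (Function('Q')(W, a) = Add(Add(Pow(W, 2), Mul(W, a)), a) = Add(a, Pow(W, 2), Mul(W, a)))
z = Rational(77, 4) (z = Mul(Mul(14, Pow(8, -1)), 11) = Mul(Mul(14, Rational(1, 8)), 11) = Mul(Rational(7, 4), 11) = Rational(77, 4) ≈ 19.250)
Mul(-1, Add(Add(1729, z), Function('Q')(-50, Mul(-48, Pow(R, -1))))) = Mul(-1, Add(Add(1729, Rational(77, 4)), Add(Mul(-48, Pow(-51, -1)), Pow(-50, 2), Mul(-50, Mul(-48, Pow(-51, -1)))))) = Mul(-1, Add(Rational(6993, 4), Add(Mul(-48, Rational(-1, 51)), 2500, Mul(-50, Mul(-48, Rational(-1, 51)))))) = Mul(-1, Add(Rational(6993, 4), Add(Rational(16, 17), 2500, Mul(-50, Rational(16, 17))))) = Mul(-1, Add(Rational(6993, 4), Add(Rational(16, 17), 2500, Rational(-800, 17)))) = Mul(-1, Add(Rational(6993, 4), Rational(41716, 17))) = Mul(-1, Rational(285745, 68)) = Rational(-285745, 68)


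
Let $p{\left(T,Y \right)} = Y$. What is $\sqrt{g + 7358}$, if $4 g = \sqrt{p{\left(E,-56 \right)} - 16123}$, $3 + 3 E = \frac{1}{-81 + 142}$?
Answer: $\frac{\sqrt{29432 + i \sqrt{16179}}}{2} \approx 85.779 + 0.18536 i$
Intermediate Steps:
$E = - \frac{182}{183}$ ($E = -1 + \frac{1}{3 \left(-81 + 142\right)} = -1 + \frac{1}{3 \cdot 61} = -1 + \frac{1}{3} \cdot \frac{1}{61} = -1 + \frac{1}{183} = - \frac{182}{183} \approx -0.99454$)
$g = \frac{i \sqrt{16179}}{4}$ ($g = \frac{\sqrt{-56 - 16123}}{4} = \frac{\sqrt{-16179}}{4} = \frac{i \sqrt{16179}}{4} \approx 31.799 i$)
$\sqrt{g + 7358} = \sqrt{\frac{i \sqrt{16179}}{4} + 7358} = \sqrt{7358 + \frac{i \sqrt{16179}}{4}}$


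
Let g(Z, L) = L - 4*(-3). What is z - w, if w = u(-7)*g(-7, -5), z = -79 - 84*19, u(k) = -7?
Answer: -1626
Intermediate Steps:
g(Z, L) = 12 + L (g(Z, L) = L + 12 = 12 + L)
z = -1675 (z = -79 - 1596 = -1675)
w = -49 (w = -7*(12 - 5) = -7*7 = -49)
z - w = -1675 - 1*(-49) = -1675 + 49 = -1626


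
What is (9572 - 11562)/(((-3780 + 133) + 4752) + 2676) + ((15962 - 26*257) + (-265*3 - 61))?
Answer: 160046/19 ≈ 8423.5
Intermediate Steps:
(9572 - 11562)/(((-3780 + 133) + 4752) + 2676) + ((15962 - 26*257) + (-265*3 - 61)) = -1990/((-3647 + 4752) + 2676) + ((15962 - 6682) + (-53*15 - 61)) = -1990/(1105 + 2676) + (9280 + (-795 - 61)) = -1990/3781 + (9280 - 856) = -1990*1/3781 + 8424 = -10/19 + 8424 = 160046/19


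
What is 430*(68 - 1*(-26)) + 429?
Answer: 40849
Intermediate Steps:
430*(68 - 1*(-26)) + 429 = 430*(68 + 26) + 429 = 430*94 + 429 = 40420 + 429 = 40849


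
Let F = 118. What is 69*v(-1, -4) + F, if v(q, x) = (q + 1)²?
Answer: 118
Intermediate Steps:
v(q, x) = (1 + q)²
69*v(-1, -4) + F = 69*(1 - 1)² + 118 = 69*0² + 118 = 69*0 + 118 = 0 + 118 = 118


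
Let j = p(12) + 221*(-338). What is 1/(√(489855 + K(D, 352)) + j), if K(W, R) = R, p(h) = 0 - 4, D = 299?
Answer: -74702/5579898597 - √490207/5579898597 ≈ -1.3513e-5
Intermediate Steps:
p(h) = -4
j = -74702 (j = -4 + 221*(-338) = -4 - 74698 = -74702)
1/(√(489855 + K(D, 352)) + j) = 1/(√(489855 + 352) - 74702) = 1/(√490207 - 74702) = 1/(-74702 + √490207)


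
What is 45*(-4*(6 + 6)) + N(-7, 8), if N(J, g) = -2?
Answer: -2162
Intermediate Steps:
45*(-4*(6 + 6)) + N(-7, 8) = 45*(-4*(6 + 6)) - 2 = 45*(-4*12) - 2 = 45*(-48) - 2 = -2160 - 2 = -2162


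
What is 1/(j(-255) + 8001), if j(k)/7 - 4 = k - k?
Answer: 1/8029 ≈ 0.00012455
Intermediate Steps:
j(k) = 28 (j(k) = 28 + 7*(k - k) = 28 + 7*0 = 28 + 0 = 28)
1/(j(-255) + 8001) = 1/(28 + 8001) = 1/8029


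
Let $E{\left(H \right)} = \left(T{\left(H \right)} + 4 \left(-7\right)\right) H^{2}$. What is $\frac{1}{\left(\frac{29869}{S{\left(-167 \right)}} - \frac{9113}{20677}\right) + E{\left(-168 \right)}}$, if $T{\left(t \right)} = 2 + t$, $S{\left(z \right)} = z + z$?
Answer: $- \frac{6906118}{37814765884863} \approx -1.8263 \cdot 10^{-7}$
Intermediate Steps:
$S{\left(z \right)} = 2 z$
$E{\left(H \right)} = H^{2} \left(-26 + H\right)$ ($E{\left(H \right)} = \left(\left(2 + H\right) + 4 \left(-7\right)\right) H^{2} = \left(\left(2 + H\right) - 28\right) H^{2} = \left(-26 + H\right) H^{2} = H^{2} \left(-26 + H\right)$)
$\frac{1}{\left(\frac{29869}{S{\left(-167 \right)}} - \frac{9113}{20677}\right) + E{\left(-168 \right)}} = \frac{1}{\left(\frac{29869}{2 \left(-167\right)} - \frac{9113}{20677}\right) + \left(-168\right)^{2} \left(-26 - 168\right)} = \frac{1}{\left(\frac{29869}{-334} - \frac{9113}{20677}\right) + 28224 \left(-194\right)} = \frac{1}{\left(29869 \left(- \frac{1}{334}\right) - \frac{9113}{20677}\right) - 5475456} = \frac{1}{\left(- \frac{29869}{334} - \frac{9113}{20677}\right) - 5475456} = \frac{1}{- \frac{620645055}{6906118} - 5475456} = \frac{1}{- \frac{37814765884863}{6906118}} = - \frac{6906118}{37814765884863}$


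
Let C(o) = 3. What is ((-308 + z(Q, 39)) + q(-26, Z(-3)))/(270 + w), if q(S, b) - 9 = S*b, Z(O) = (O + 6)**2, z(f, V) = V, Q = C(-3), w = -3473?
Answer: 494/3203 ≈ 0.15423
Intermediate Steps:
Q = 3
Z(O) = (6 + O)**2
q(S, b) = 9 + S*b
((-308 + z(Q, 39)) + q(-26, Z(-3)))/(270 + w) = ((-308 + 39) + (9 - 26*(6 - 3)**2))/(270 - 3473) = (-269 + (9 - 26*3**2))/(-3203) = (-269 + (9 - 26*9))*(-1/3203) = (-269 + (9 - 234))*(-1/3203) = (-269 - 225)*(-1/3203) = -494*(-1/3203) = 494/3203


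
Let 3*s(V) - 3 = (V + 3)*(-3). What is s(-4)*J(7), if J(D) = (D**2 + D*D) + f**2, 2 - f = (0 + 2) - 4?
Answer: 228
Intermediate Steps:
s(V) = -2 - V (s(V) = 1 + ((V + 3)*(-3))/3 = 1 + ((3 + V)*(-3))/3 = 1 + (-9 - 3*V)/3 = 1 + (-3 - V) = -2 - V)
f = 4 (f = 2 - ((0 + 2) - 4) = 2 - (2 - 4) = 2 - 1*(-2) = 2 + 2 = 4)
J(D) = 16 + 2*D**2 (J(D) = (D**2 + D*D) + 4**2 = (D**2 + D**2) + 16 = 2*D**2 + 16 = 16 + 2*D**2)
s(-4)*J(7) = (-2 - 1*(-4))*(16 + 2*7**2) = (-2 + 4)*(16 + 2*49) = 2*(16 + 98) = 2*114 = 228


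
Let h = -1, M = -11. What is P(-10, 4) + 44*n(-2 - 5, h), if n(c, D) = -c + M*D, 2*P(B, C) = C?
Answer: 794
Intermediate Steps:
P(B, C) = C/2
n(c, D) = -c - 11*D
P(-10, 4) + 44*n(-2 - 5, h) = (½)*4 + 44*(-(-2 - 5) - 11*(-1)) = 2 + 44*(-1*(-7) + 11) = 2 + 44*(7 + 11) = 2 + 44*18 = 2 + 792 = 794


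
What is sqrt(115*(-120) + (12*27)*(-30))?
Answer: 28*I*sqrt(30) ≈ 153.36*I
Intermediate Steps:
sqrt(115*(-120) + (12*27)*(-30)) = sqrt(-13800 + 324*(-30)) = sqrt(-13800 - 9720) = sqrt(-23520) = 28*I*sqrt(30)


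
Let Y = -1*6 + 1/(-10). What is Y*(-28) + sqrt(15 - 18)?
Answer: 854/5 + I*sqrt(3) ≈ 170.8 + 1.732*I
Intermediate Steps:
Y = -61/10 (Y = -6 - 1/10 = -61/10 ≈ -6.1000)
Y*(-28) + sqrt(15 - 18) = -61/10*(-28) + sqrt(15 - 18) = 854/5 + sqrt(-3) = 854/5 + I*sqrt(3)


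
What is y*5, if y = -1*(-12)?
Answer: 60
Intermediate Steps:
y = 12
y*5 = 12*5 = 60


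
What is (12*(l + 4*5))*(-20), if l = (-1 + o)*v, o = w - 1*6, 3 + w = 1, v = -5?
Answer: -15600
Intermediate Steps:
w = -2 (w = -3 + 1 = -2)
o = -8 (o = -2 - 1*6 = -2 - 6 = -8)
l = 45 (l = (-1 - 8)*(-5) = -9*(-5) = 45)
(12*(l + 4*5))*(-20) = (12*(45 + 4*5))*(-20) = (12*(45 + 20))*(-20) = (12*65)*(-20) = 780*(-20) = -15600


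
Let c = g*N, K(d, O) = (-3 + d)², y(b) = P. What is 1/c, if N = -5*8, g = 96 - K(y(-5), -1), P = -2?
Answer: -1/2840 ≈ -0.00035211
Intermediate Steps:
y(b) = -2
g = 71 (g = 96 - (-3 - 2)² = 96 - 1*(-5)² = 96 - 1*25 = 96 - 25 = 71)
N = -40
c = -2840 (c = 71*(-40) = -2840)
1/c = 1/(-2840) = -1/2840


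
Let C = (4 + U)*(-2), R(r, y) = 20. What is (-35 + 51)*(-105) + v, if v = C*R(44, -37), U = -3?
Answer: -1720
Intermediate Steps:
C = -2 (C = (4 - 3)*(-2) = 1*(-2) = -2)
v = -40 (v = -2*20 = -40)
(-35 + 51)*(-105) + v = (-35 + 51)*(-105) - 40 = 16*(-105) - 40 = -1680 - 40 = -1720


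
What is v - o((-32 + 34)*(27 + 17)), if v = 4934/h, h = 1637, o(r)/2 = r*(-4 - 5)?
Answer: 2597942/1637 ≈ 1587.0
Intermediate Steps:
o(r) = -18*r (o(r) = 2*(r*(-4 - 5)) = 2*(r*(-9)) = 2*(-9*r) = -18*r)
v = 4934/1637 ≈ 3.0140
v - o((-32 + 34)*(27 + 17)) = 4934/1637 - (-18)*(-32 + 34)*(27 + 17) = 4934/1637 - (-18)*2*44 = 4934/1637 - (-18)*88 = 4934/1637 - 1*(-1584) = 4934/1637 + 1584 = 2597942/1637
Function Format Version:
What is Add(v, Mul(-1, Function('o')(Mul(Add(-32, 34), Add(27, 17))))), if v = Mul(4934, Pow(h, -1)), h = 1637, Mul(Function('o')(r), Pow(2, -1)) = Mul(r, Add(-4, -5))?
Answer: Rational(2597942, 1637) ≈ 1587.0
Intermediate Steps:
Function('o')(r) = Mul(-18, r) (Function('o')(r) = Mul(2, Mul(r, Add(-4, -5))) = Mul(2, Mul(r, -9)) = Mul(2, Mul(-9, r)) = Mul(-18, r))
v = Rational(4934, 1637) (v = Mul(4934, Pow(1637, -1)) = Mul(4934, Rational(1, 1637)) = Rational(4934, 1637) ≈ 3.0140)
Add(v, Mul(-1, Function('o')(Mul(Add(-32, 34), Add(27, 17))))) = Add(Rational(4934, 1637), Mul(-1, Mul(-18, Mul(Add(-32, 34), Add(27, 17))))) = Add(Rational(4934, 1637), Mul(-1, Mul(-18, Mul(2, 44)))) = Add(Rational(4934, 1637), Mul(-1, Mul(-18, 88))) = Add(Rational(4934, 1637), Mul(-1, -1584)) = Add(Rational(4934, 1637), 1584) = Rational(2597942, 1637)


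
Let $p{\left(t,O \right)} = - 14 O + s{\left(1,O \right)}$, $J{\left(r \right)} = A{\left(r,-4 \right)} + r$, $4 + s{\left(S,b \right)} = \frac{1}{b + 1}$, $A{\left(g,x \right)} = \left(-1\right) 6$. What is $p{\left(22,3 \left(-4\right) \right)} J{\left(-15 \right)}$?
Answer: $- \frac{37863}{11} \approx -3442.1$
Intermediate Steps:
$A{\left(g,x \right)} = -6$
$s{\left(S,b \right)} = -4 + \frac{1}{1 + b}$ ($s{\left(S,b \right)} = -4 + \frac{1}{b + 1} = -4 + \frac{1}{1 + b}$)
$J{\left(r \right)} = -6 + r$
$p{\left(t,O \right)} = - 14 O + \frac{-3 - 4 O}{1 + O}$
$p{\left(22,3 \left(-4\right) \right)} J{\left(-15 \right)} = \frac{-3 - 18 \cdot 3 \left(-4\right) - 14 \left(3 \left(-4\right)\right)^{2}}{1 + 3 \left(-4\right)} \left(-6 - 15\right) = \frac{-3 - -216 - 14 \left(-12\right)^{2}}{1 - 12} \left(-21\right) = \frac{-3 + 216 - 2016}{-11} \left(-21\right) = - \frac{-3 + 216 - 2016}{11} \left(-21\right) = \left(- \frac{1}{11}\right) \left(-1803\right) \left(-21\right) = \frac{1803}{11} \left(-21\right) = - \frac{37863}{11}$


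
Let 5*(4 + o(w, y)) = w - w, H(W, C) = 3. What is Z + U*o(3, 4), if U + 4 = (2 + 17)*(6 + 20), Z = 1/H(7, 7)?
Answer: -5879/3 ≈ -1959.7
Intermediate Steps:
o(w, y) = -4 (o(w, y) = -4 + (w - w)/5 = -4 + (1/5)*0 = -4 + 0 = -4)
Z = 1/3 ≈ 0.33333
U = 490 (U = -4 + (2 + 17)*(6 + 20) = -4 + 19*26 = -4 + 494 = 490)
Z + U*o(3, 4) = 1/3 + 490*(-4) = 1/3 - 1960 = -5879/3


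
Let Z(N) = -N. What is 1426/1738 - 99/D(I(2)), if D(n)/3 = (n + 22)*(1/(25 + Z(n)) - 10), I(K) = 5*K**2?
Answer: 536913/596134 ≈ 0.90066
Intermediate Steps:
D(n) = 3*(-10 + 1/(25 - n))*(22 + n) (D(n) = 3*((n + 22)*(1/(25 - n) - 10)) = 3*((22 + n)*(-10 + 1/(25 - n))) = 3*((-10 + 1/(25 - n))*(22 + n)) = 3*(-10 + 1/(25 - n))*(22 + n))
1426/1738 - 99/D(I(2)) = 1426/1738 - 99*(-25 + 5*2**2)/(3*(5478 - 10*(5*2**2)**2 + 29*(5*2**2))) = 1426*(1/1738) - 99*(-25 + 5*4)/(3*(5478 - 10*(5*4)**2 + 29*(5*4))) = 713/869 - 99*(-25 + 20)/(3*(5478 - 10*20**2 + 29*20)) = 713/869 - 99*(-5/(3*(5478 - 10*400 + 580))) = 713/869 - 99*(-5/(3*(5478 - 4000 + 580))) = 713/869 - 99/(3*(-1/5)*2058) = 713/869 - 99/(-6174/5) = 713/869 - 99*(-5/6174) = 713/869 + 55/686 = 536913/596134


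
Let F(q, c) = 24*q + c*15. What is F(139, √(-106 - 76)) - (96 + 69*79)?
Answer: -2211 + 15*I*√182 ≈ -2211.0 + 202.36*I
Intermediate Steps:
F(q, c) = 15*c + 24*q (F(q, c) = 24*q + 15*c = 15*c + 24*q)
F(139, √(-106 - 76)) - (96 + 69*79) = (15*√(-106 - 76) + 24*139) - (96 + 69*79) = (15*√(-182) + 3336) - (96 + 5451) = (15*(I*√182) + 3336) - 1*5547 = (15*I*√182 + 3336) - 5547 = (3336 + 15*I*√182) - 5547 = -2211 + 15*I*√182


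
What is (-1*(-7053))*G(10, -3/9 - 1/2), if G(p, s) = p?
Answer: 70530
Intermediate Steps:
(-1*(-7053))*G(10, -3/9 - 1/2) = -1*(-7053)*10 = 7053*10 = 70530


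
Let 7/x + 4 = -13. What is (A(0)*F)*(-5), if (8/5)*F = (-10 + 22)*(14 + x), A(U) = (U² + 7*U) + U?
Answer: 0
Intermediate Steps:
x = -7/17 (x = 7/(-4 - 13) = 7/(-17) = 7*(-1/17) = -7/17 ≈ -0.41176)
A(U) = U² + 8*U
F = 3465/34 (F = 5*((-10 + 22)*(14 - 7/17))/8 = 5*(12*(231/17))/8 = (5/8)*(2772/17) = 3465/34 ≈ 101.91)
(A(0)*F)*(-5) = ((0*(8 + 0))*(3465/34))*(-5) = ((0*8)*(3465/34))*(-5) = (0*(3465/34))*(-5) = 0*(-5) = 0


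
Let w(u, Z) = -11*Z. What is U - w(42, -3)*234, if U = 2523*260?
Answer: 648258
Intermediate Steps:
U = 655980
U - w(42, -3)*234 = 655980 - (-11*(-3))*234 = 655980 - 33*234 = 655980 - 1*7722 = 655980 - 7722 = 648258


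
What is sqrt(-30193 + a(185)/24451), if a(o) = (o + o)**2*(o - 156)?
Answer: I*sqrt(366405192557)/3493 ≈ 173.29*I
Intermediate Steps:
a(o) = 4*o**2*(-156 + o) (a(o) = (2*o)**2*(-156 + o) = (4*o**2)*(-156 + o) = 4*o**2*(-156 + o))
sqrt(-30193 + a(185)/24451) = sqrt(-30193 + (4*185**2*(-156 + 185))/24451) = sqrt(-30193 + (4*34225*29)*(1/24451)) = sqrt(-30193 + 3970100*(1/24451)) = sqrt(-30193 + 3970100/24451) = sqrt(-734278943/24451) = I*sqrt(366405192557)/3493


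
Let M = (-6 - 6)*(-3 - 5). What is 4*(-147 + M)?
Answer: -204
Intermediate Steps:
M = 96 (M = -12*(-8) = 96)
4*(-147 + M) = 4*(-147 + 96) = 4*(-51) = -204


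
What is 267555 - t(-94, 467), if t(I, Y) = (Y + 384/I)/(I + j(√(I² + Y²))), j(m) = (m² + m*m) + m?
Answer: 2589138069824807643/9677031188717 + 108785*√9077/9677031188717 ≈ 2.6756e+5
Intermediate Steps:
j(m) = m + 2*m² (j(m) = (m² + m²) + m = 2*m² + m = m + 2*m²)
t(I, Y) = (Y + 384/I)/(I + √(I² + Y²)*(1 + 2*√(I² + Y²)))
267555 - t(-94, 467) = 267555 - (384 - 94*467)/((-94)*(-94 + √((-94)² + 467²) + 2*(-94)² + 2*467²)) = 267555 - (-1)*(384 - 43898)/(94*(-94 + √(8836 + 218089) + 2*8836 + 2*218089)) = 267555 - (-1)*(-43514)/(94*(-94 + √226925 + 17672 + 436178)) = 267555 - (-1)*(-43514)/(94*(-94 + 5*√9077 + 17672 + 436178)) = 267555 - (-1)*(-43514)/(94*(453756 + 5*√9077)) = 267555 - 21757/(47*(453756 + 5*√9077))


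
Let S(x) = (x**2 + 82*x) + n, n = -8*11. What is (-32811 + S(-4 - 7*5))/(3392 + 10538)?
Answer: -17288/6965 ≈ -2.4821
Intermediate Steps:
n = -88
S(x) = -88 + x**2 + 82*x (S(x) = (x**2 + 82*x) - 88 = -88 + x**2 + 82*x)
(-32811 + S(-4 - 7*5))/(3392 + 10538) = (-32811 + (-88 + (-4 - 7*5)**2 + 82*(-4 - 7*5)))/(3392 + 10538) = (-32811 + (-88 + (-4 - 35)**2 + 82*(-4 - 35)))/13930 = (-32811 + (-88 + (-39)**2 + 82*(-39)))*(1/13930) = (-32811 + (-88 + 1521 - 3198))*(1/13930) = (-32811 - 1765)*(1/13930) = -34576*1/13930 = -17288/6965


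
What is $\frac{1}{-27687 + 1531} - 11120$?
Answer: $- \frac{290854721}{26156} \approx -11120.0$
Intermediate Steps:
$\frac{1}{-27687 + 1531} - 11120 = \frac{1}{-26156} - 11120 = - \frac{1}{26156} - 11120 = - \frac{290854721}{26156}$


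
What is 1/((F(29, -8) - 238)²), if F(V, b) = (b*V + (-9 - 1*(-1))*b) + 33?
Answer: 1/139129 ≈ 7.1876e-6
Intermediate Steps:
F(V, b) = 33 - 8*b + V*b (F(V, b) = (V*b + (-9 + 1)*b) + 33 = (V*b - 8*b) + 33 = (-8*b + V*b) + 33 = 33 - 8*b + V*b)
1/((F(29, -8) - 238)²) = 1/(((33 - 8*(-8) + 29*(-8)) - 238)²) = 1/(((33 + 64 - 232) - 238)²) = 1/((-135 - 238)²) = 1/((-373)²) = 1/139129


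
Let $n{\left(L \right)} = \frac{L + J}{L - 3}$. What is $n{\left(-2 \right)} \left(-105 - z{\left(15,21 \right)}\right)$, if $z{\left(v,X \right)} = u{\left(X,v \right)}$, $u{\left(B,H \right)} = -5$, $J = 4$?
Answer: $40$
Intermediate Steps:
$z{\left(v,X \right)} = -5$
$n{\left(L \right)} = \frac{4 + L}{-3 + L}$ ($n{\left(L \right)} = \frac{L + 4}{L - 3} = \frac{4 + L}{-3 + L}$)
$n{\left(-2 \right)} \left(-105 - z{\left(15,21 \right)}\right) = \frac{4 - 2}{-3 - 2} \left(-105 - -5\right) = \frac{1}{-5} \cdot 2 \left(-105 + 5\right) = \left(- \frac{1}{5}\right) 2 \left(-100\right) = \left(- \frac{2}{5}\right) \left(-100\right) = 40$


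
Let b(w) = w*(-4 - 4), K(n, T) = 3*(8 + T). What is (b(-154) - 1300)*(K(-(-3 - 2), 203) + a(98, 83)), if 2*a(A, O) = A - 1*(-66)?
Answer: -48620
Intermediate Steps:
a(A, O) = 33 + A/2 (a(A, O) = (A - 1*(-66))/2 = (A + 66)/2 = (66 + A)/2 = 33 + A/2)
K(n, T) = 24 + 3*T
b(w) = -8*w (b(w) = w*(-8) = -8*w)
(b(-154) - 1300)*(K(-(-3 - 2), 203) + a(98, 83)) = (-8*(-154) - 1300)*((24 + 3*203) + (33 + (½)*98)) = (1232 - 1300)*((24 + 609) + (33 + 49)) = -68*(633 + 82) = -68*715 = -48620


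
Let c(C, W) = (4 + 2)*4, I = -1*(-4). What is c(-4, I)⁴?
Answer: 331776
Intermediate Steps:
I = 4
c(C, W) = 24 (c(C, W) = 6*4 = 24)
c(-4, I)⁴ = 24⁴ = 331776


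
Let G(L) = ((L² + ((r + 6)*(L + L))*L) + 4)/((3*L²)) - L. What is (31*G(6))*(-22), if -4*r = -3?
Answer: 20801/27 ≈ 770.41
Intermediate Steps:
r = ¾ (r = -¼*(-3) = ¾ ≈ 0.75000)
G(L) = -L + (4 + 29*L²/2)/(3*L²) (G(L) = ((L² + ((¾ + 6)*(L + L))*L) + 4)/((3*L²)) - L = ((L² + (27*(2*L)/4)*L) + 4)*(1/(3*L²)) - L = ((L² + (27*L/2)*L) + 4)*(1/(3*L²)) - L = ((L² + 27*L²/2) + 4)*(1/(3*L²)) - L = (29*L²/2 + 4)*(1/(3*L²)) - L = (4 + 29*L²/2)*(1/(3*L²)) - L = (4 + 29*L²/2)/(3*L²) - L = -L + (4 + 29*L²/2)/(3*L²))
(31*G(6))*(-22) = (31*(29/6 - 1*6 + (4/3)/6²))*(-22) = (31*(29/6 - 6 + (4/3)*(1/36)))*(-22) = (31*(29/6 - 6 + 1/27))*(-22) = (31*(-61/54))*(-22) = -1891/54*(-22) = 20801/27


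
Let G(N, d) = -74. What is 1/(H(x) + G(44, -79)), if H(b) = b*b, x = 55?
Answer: 1/2951 ≈ 0.00033887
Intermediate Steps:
H(b) = b²
1/(H(x) + G(44, -79)) = 1/(55² - 74) = 1/(3025 - 74) = 1/2951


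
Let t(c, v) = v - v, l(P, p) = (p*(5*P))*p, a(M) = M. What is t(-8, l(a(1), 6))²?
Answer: 0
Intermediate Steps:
l(P, p) = 5*P*p² (l(P, p) = (5*P*p)*p = 5*P*p²)
t(c, v) = 0
t(-8, l(a(1), 6))² = 0² = 0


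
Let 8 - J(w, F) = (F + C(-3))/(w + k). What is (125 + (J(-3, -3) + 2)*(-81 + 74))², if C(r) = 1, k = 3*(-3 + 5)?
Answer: 22801/9 ≈ 2533.4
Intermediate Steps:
k = 6 (k = 3*2 = 6)
J(w, F) = 8 - (1 + F)/(6 + w) (J(w, F) = 8 - (F + 1)/(w + 6) = 8 - (1 + F)/(6 + w))
(125 + (J(-3, -3) + 2)*(-81 + 74))² = (125 + ((47 - 1*(-3) + 8*(-3))/(6 - 3) + 2)*(-81 + 74))² = (125 + ((47 + 3 - 24)/3 + 2)*(-7))² = (125 + ((⅓)*26 + 2)*(-7))² = (125 + (26/3 + 2)*(-7))² = (125 + (32/3)*(-7))² = (125 - 224/3)² = (151/3)² = 22801/9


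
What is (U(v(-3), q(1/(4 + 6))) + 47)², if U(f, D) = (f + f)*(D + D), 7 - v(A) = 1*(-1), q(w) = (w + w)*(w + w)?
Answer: 1456849/625 ≈ 2331.0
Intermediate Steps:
q(w) = 4*w² (q(w) = (2*w)*(2*w) = 4*w²)
v(A) = 8 (v(A) = 7 - (-1) = 7 - 1*(-1) = 7 + 1 = 8)
U(f, D) = 4*D*f (U(f, D) = (2*f)*(2*D) = 4*D*f)
(U(v(-3), q(1/(4 + 6))) + 47)² = (4*(4*(1/(4 + 6))²)*8 + 47)² = (4*(4*(1/10)²)*8 + 47)² = (4*(4*(⅒)²)*8 + 47)² = (4*(4*(1/100))*8 + 47)² = (4*(1/25)*8 + 47)² = (32/25 + 47)² = (1207/25)² = 1456849/625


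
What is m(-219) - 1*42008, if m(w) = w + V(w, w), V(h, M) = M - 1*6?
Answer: -42452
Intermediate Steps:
V(h, M) = -6 + M (V(h, M) = M - 6 = -6 + M)
m(w) = -6 + 2*w (m(w) = w + (-6 + w) = -6 + 2*w)
m(-219) - 1*42008 = (-6 + 2*(-219)) - 1*42008 = (-6 - 438) - 42008 = -444 - 42008 = -42452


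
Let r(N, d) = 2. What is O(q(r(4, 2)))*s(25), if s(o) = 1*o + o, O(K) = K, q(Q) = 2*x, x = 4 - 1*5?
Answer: -100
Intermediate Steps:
x = -1 (x = 4 - 5 = -1)
q(Q) = -2 (q(Q) = 2*(-1) = -2)
s(o) = 2*o (s(o) = o + o = 2*o)
O(q(r(4, 2)))*s(25) = -4*25 = -2*50 = -100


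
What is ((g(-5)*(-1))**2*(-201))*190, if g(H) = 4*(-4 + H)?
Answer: -49494240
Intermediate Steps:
g(H) = -16 + 4*H
((g(-5)*(-1))**2*(-201))*190 = (((-16 + 4*(-5))*(-1))**2*(-201))*190 = (((-16 - 20)*(-1))**2*(-201))*190 = ((-36*(-1))**2*(-201))*190 = (36**2*(-201))*190 = (1296*(-201))*190 = -260496*190 = -49494240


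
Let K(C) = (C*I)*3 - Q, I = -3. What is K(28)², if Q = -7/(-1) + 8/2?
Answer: 69169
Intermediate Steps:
Q = 11 (Q = -7*(-1) + 8*(½) = 7 + 4 = 11)
K(C) = -11 - 9*C (K(C) = (C*(-3))*3 - 1*11 = -3*C*3 - 11 = -9*C - 11 = -11 - 9*C)
K(28)² = (-11 - 9*28)² = (-11 - 252)² = (-263)² = 69169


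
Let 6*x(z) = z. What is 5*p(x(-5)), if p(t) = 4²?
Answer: 80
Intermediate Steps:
x(z) = z/6
p(t) = 16
5*p(x(-5)) = 5*16 = 80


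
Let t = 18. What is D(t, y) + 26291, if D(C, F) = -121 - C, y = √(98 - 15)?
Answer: 26152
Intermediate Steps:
y = √83 ≈ 9.1104
D(t, y) + 26291 = (-121 - 1*18) + 26291 = (-121 - 18) + 26291 = -139 + 26291 = 26152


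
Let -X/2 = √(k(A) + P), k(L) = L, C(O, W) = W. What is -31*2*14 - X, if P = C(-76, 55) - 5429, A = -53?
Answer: -868 + 18*I*√67 ≈ -868.0 + 147.34*I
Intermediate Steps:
P = -5374 (P = 55 - 5429 = -5374)
X = -18*I*√67 (X = -2*√(-53 - 5374) = -18*I*√67 ≈ -147.34*I)
-31*2*14 - X = -31*2*14 - (-18)*I*√67 = -62*14 + 18*I*√67 = -868 + 18*I*√67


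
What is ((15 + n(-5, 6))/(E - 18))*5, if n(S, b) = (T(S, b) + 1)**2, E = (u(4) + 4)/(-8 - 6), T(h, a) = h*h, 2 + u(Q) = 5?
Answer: -6910/37 ≈ -186.76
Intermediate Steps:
u(Q) = 3 (u(Q) = -2 + 5 = 3)
T(h, a) = h**2
E = -1/2 (E = (3 + 4)/(-8 - 6) = 7/(-14) = 7*(-1/14) = -1/2 ≈ -0.50000)
n(S, b) = (1 + S**2)**2 (n(S, b) = (S**2 + 1)**2 = (1 + S**2)**2)
((15 + n(-5, 6))/(E - 18))*5 = ((15 + (1 + (-5)**2)**2)/(-1/2 - 18))*5 = ((15 + (1 + 25)**2)/(-37/2))*5 = ((15 + 26**2)*(-2/37))*5 = ((15 + 676)*(-2/37))*5 = (691*(-2/37))*5 = -1382/37*5 = -6910/37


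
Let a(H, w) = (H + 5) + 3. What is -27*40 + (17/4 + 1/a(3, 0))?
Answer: -47329/44 ≈ -1075.7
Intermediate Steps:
a(H, w) = 8 + H (a(H, w) = (5 + H) + 3 = 8 + H)
-27*40 + (17/4 + 1/a(3, 0)) = -27*40 + (17/4 + 1/(8 + 3)) = -1080 + (17*(1/4) + 1/11) = -1080 + (17/4 + 1*(1/11)) = -1080 + (17/4 + 1/11) = -1080 + 191/44 = -47329/44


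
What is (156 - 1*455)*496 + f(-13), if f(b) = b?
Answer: -148317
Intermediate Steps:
(156 - 1*455)*496 + f(-13) = (156 - 1*455)*496 - 13 = (156 - 455)*496 - 13 = -299*496 - 13 = -148304 - 13 = -148317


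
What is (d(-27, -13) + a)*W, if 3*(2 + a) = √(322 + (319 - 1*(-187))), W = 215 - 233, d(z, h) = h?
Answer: 270 - 36*√23 ≈ 97.350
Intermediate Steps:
W = -18
a = -2 + 2*√23 (a = -2 + √(322 + (319 - 1*(-187)))/3 = -2 + √(322 + (319 + 187))/3 = -2 + √(322 + 506)/3 = -2 + √828/3 = -2 + (6*√23)/3 = -2 + 2*√23 ≈ 7.5917)
(d(-27, -13) + a)*W = (-13 + (-2 + 2*√23))*(-18) = (-15 + 2*√23)*(-18) = 270 - 36*√23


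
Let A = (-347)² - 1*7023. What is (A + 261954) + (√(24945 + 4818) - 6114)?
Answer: 369226 + 3*√3307 ≈ 3.6940e+5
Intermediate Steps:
A = 113386 (A = 120409 - 7023 = 113386)
(A + 261954) + (√(24945 + 4818) - 6114) = (113386 + 261954) + (√(24945 + 4818) - 6114) = 375340 + (√29763 - 6114) = 375340 + (3*√3307 - 6114) = 375340 + (-6114 + 3*√3307) = 369226 + 3*√3307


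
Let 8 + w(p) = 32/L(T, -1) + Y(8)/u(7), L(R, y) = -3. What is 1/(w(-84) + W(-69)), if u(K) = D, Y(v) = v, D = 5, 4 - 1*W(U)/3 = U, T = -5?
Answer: 15/3029 ≈ 0.0049521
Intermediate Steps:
W(U) = 12 - 3*U
u(K) = 5
w(p) = -256/15 (w(p) = -8 + (32/(-3) + 8/5) = -8 + (32*(-1/3) + 8*(1/5)) = -8 + (-32/3 + 8/5) = -8 - 136/15 = -256/15)
1/(w(-84) + W(-69)) = 1/(-256/15 + (12 - 3*(-69))) = 1/(-256/15 + (12 + 207)) = 1/(-256/15 + 219) = 1/(3029/15) = 15/3029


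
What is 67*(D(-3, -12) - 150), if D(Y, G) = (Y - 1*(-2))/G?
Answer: -120533/12 ≈ -10044.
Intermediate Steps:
D(Y, G) = (2 + Y)/G (D(Y, G) = (Y + 2)/G = (2 + Y)/G)
67*(D(-3, -12) - 150) = 67*((2 - 3)/(-12) - 150) = 67*(-1/12*(-1) - 150) = 67*(1/12 - 150) = 67*(-1799/12) = -120533/12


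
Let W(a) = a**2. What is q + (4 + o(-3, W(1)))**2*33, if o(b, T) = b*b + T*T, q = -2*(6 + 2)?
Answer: 6452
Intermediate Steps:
q = -16 (q = -2*8 = -16)
o(b, T) = T**2 + b**2 (o(b, T) = b**2 + T**2 = T**2 + b**2)
q + (4 + o(-3, W(1)))**2*33 = -16 + (4 + ((1**2)**2 + (-3)**2))**2*33 = -16 + (4 + (1**2 + 9))**2*33 = -16 + (4 + (1 + 9))**2*33 = -16 + (4 + 10)**2*33 = -16 + 14**2*33 = -16 + 196*33 = -16 + 6468 = 6452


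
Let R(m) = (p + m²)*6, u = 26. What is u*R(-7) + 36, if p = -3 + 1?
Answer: 7368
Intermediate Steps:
p = -2
R(m) = -12 + 6*m² (R(m) = (-2 + m²)*6 = -12 + 6*m²)
u*R(-7) + 36 = 26*(-12 + 6*(-7)²) + 36 = 26*(-12 + 6*49) + 36 = 26*(-12 + 294) + 36 = 26*282 + 36 = 7332 + 36 = 7368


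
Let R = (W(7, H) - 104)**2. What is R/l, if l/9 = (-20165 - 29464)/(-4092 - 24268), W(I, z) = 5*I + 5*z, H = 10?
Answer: 10237960/446661 ≈ 22.921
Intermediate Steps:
l = 446661/28360 (l = 9*((-20165 - 29464)/(-4092 - 24268)) = 9*(-49629/(-28360)) = 9*(-49629*(-1/28360)) = 9*(49629/28360) = 446661/28360 ≈ 15.750)
R = 361 (R = ((5*7 + 5*10) - 104)**2 = ((35 + 50) - 104)**2 = (85 - 104)**2 = (-19)**2 = 361)
R/l = 361/(446661/28360) = 361*(28360/446661) = 10237960/446661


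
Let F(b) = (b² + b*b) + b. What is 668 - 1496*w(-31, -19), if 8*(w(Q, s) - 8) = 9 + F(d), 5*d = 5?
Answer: -13544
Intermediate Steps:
d = 1 (d = (⅕)*5 = 1)
F(b) = b + 2*b² (F(b) = (b² + b²) + b = 2*b² + b = b + 2*b²)
w(Q, s) = 19/2 (w(Q, s) = 8 + (9 + 1*(1 + 2*1))/8 = 8 + (9 + 1*(1 + 2))/8 = 8 + (9 + 1*3)/8 = 8 + (9 + 3)/8 = 8 + (⅛)*12 = 8 + 3/2 = 19/2)
668 - 1496*w(-31, -19) = 668 - 1496*19/2 = 668 - 14212 = -13544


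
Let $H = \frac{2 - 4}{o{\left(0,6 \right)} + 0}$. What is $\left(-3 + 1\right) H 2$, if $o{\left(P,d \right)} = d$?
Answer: $\frac{4}{3} \approx 1.3333$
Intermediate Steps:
$H = - \frac{1}{3}$ ($H = \frac{2 - 4}{6 + 0} = - \frac{2}{6} = \left(-2\right) \frac{1}{6} = - \frac{1}{3} \approx -0.33333$)
$\left(-3 + 1\right) H 2 = \left(-3 + 1\right) \left(- \frac{1}{3}\right) 2 = \left(-2\right) \left(- \frac{1}{3}\right) 2 = \frac{2}{3} \cdot 2 = \frac{4}{3}$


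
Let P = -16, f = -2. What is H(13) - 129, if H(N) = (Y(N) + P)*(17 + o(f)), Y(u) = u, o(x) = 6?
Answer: -198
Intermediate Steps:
H(N) = -368 + 23*N (H(N) = (N - 16)*(17 + 6) = (-16 + N)*23 = -368 + 23*N)
H(13) - 129 = (-368 + 23*13) - 129 = (-368 + 299) - 129 = -69 - 129 = -198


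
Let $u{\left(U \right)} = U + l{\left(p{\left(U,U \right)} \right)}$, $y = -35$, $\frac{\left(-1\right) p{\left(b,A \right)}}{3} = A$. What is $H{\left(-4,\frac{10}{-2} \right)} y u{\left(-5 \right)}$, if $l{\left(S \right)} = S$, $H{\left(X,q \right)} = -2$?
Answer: $700$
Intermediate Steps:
$p{\left(b,A \right)} = - 3 A$
$u{\left(U \right)} = - 2 U$ ($u{\left(U \right)} = U - 3 U = - 2 U$)
$H{\left(-4,\frac{10}{-2} \right)} y u{\left(-5 \right)} = \left(-2\right) \left(-35\right) \left(\left(-2\right) \left(-5\right)\right) = 70 \cdot 10 = 700$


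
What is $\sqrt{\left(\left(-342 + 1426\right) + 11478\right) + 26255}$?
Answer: $3 \sqrt{4313} \approx 197.02$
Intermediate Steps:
$\sqrt{\left(\left(-342 + 1426\right) + 11478\right) + 26255} = \sqrt{\left(1084 + 11478\right) + 26255} = \sqrt{12562 + 26255} = \sqrt{38817} = 3 \sqrt{4313}$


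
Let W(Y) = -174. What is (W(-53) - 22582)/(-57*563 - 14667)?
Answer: 11378/23379 ≈ 0.48668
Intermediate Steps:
(W(-53) - 22582)/(-57*563 - 14667) = (-174 - 22582)/(-57*563 - 14667) = -22756/(-32091 - 14667) = -22756/(-46758) = -22756*(-1/46758) = 11378/23379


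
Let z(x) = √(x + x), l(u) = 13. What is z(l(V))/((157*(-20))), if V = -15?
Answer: -√26/3140 ≈ -0.0016239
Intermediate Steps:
z(x) = √2*√x (z(x) = √(2*x) = √2*√x)
z(l(V))/((157*(-20))) = (√2*√13)/((157*(-20))) = √26/(-3140) = √26*(-1/3140) = -√26/3140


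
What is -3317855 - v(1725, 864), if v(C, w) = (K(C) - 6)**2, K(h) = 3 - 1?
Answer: -3317871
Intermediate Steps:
K(h) = 2
v(C, w) = 16 (v(C, w) = (2 - 6)**2 = (-4)**2 = 16)
-3317855 - v(1725, 864) = -3317855 - 1*16 = -3317855 - 16 = -3317871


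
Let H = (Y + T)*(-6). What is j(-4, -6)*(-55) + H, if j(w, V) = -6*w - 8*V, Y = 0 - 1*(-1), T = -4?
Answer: -3942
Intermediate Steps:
Y = 1 (Y = 0 + 1 = 1)
j(w, V) = -8*V - 6*w
H = 18 (H = (1 - 4)*(-6) = -3*(-6) = 18)
j(-4, -6)*(-55) + H = (-8*(-6) - 6*(-4))*(-55) + 18 = (48 + 24)*(-55) + 18 = 72*(-55) + 18 = -3960 + 18 = -3942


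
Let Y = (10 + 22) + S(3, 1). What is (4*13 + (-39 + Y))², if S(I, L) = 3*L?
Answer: 2304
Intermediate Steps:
Y = 35 (Y = (10 + 22) + 3*1 = 32 + 3 = 35)
(4*13 + (-39 + Y))² = (4*13 + (-39 + 35))² = (52 - 4)² = 48² = 2304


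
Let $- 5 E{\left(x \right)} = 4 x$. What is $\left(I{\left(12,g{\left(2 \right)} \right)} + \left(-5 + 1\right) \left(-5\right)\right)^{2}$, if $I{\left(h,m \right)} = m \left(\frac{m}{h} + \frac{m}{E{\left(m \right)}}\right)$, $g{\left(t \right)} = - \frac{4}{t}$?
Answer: $\frac{18769}{36} \approx 521.36$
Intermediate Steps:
$E{\left(x \right)} = - \frac{4 x}{5}$
$I{\left(h,m \right)} = m \left(- \frac{5}{4} + \frac{m}{h}\right)$ ($I{\left(h,m \right)} = m \left(\frac{m}{h} + \frac{m}{\left(- \frac{4}{5}\right) m}\right) = m \left(\frac{m}{h} + m \left(- \frac{5}{4 m}\right)\right) = m \left(\frac{m}{h} - \frac{5}{4}\right) = m \left(- \frac{5}{4} + \frac{m}{h}\right)$)
$\left(I{\left(12,g{\left(2 \right)} \right)} + \left(-5 + 1\right) \left(-5\right)\right)^{2} = \left(\left(- \frac{5 \left(- \frac{4}{2}\right)}{4} + \frac{\left(- \frac{4}{2}\right)^{2}}{12}\right) + \left(-5 + 1\right) \left(-5\right)\right)^{2} = \left(\left(- \frac{5 \left(\left(-4\right) \frac{1}{2}\right)}{4} + \frac{\left(\left(-4\right) \frac{1}{2}\right)^{2}}{12}\right) - -20\right)^{2} = \left(\left(\left(- \frac{5}{4}\right) \left(-2\right) + \frac{\left(-2\right)^{2}}{12}\right) + 20\right)^{2} = \left(\left(\frac{5}{2} + \frac{1}{12} \cdot 4\right) + 20\right)^{2} = \left(\left(\frac{5}{2} + \frac{1}{3}\right) + 20\right)^{2} = \left(\frac{17}{6} + 20\right)^{2} = \left(\frac{137}{6}\right)^{2} = \frac{18769}{36}$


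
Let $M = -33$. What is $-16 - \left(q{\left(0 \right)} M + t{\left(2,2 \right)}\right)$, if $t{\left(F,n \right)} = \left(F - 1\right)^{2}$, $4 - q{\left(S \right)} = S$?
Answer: $115$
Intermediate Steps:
$q{\left(S \right)} = 4 - S$
$t{\left(F,n \right)} = \left(-1 + F\right)^{2}$
$-16 - \left(q{\left(0 \right)} M + t{\left(2,2 \right)}\right) = -16 - \left(\left(4 - 0\right) \left(-33\right) + \left(-1 + 2\right)^{2}\right) = -16 - \left(\left(4 + 0\right) \left(-33\right) + 1^{2}\right) = -16 - \left(4 \left(-33\right) + 1\right) = -16 - \left(-132 + 1\right) = -16 - -131 = -16 + 131 = 115$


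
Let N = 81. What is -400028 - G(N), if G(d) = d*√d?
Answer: -400757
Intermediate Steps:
G(d) = d^(3/2)
-400028 - G(N) = -400028 - 81^(3/2) = -400028 - 1*729 = -400028 - 729 = -400757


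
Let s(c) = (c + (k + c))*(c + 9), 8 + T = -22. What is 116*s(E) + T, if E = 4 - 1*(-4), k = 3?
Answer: 37438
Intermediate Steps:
T = -30 (T = -8 - 22 = -30)
E = 8 (E = 4 + 4 = 8)
s(c) = (3 + 2*c)*(9 + c) (s(c) = (c + (3 + c))*(c + 9) = (3 + 2*c)*(9 + c))
116*s(E) + T = 116*(27 + 2*8² + 21*8) - 30 = 116*(27 + 2*64 + 168) - 30 = 116*(27 + 128 + 168) - 30 = 116*323 - 30 = 37468 - 30 = 37438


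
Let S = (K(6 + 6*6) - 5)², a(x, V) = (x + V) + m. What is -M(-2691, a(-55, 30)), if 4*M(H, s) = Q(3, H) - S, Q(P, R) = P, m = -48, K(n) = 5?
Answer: -¾ ≈ -0.75000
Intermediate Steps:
a(x, V) = -48 + V + x (a(x, V) = (x + V) - 48 = (V + x) - 48 = -48 + V + x)
S = 0 (S = (5 - 5)² = 0² = 0)
M(H, s) = ¾ (M(H, s) = (3 - 1*0)/4 = (3 + 0)/4 = (¼)*3 = ¾)
-M(-2691, a(-55, 30)) = -1*¾ = -¾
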